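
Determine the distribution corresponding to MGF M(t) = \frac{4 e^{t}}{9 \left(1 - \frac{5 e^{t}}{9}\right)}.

The MGF M(t) = \frac{4 e^{t}}{9 \left(1 - \frac{5 e^{t}}{9}\right)} is the standard form for the Geometric distribution.
Comparing with the known MGF formula identifies: Geometric(p=4/9), X = trial number of first success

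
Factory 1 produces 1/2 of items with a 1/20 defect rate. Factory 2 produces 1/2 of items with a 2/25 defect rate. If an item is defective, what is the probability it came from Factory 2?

Using Bayes' theorem:
P(F1) = 1/2, P(D|F1) = 1/20
P(F2) = 1/2, P(D|F2) = 2/25
P(D) = P(D|F1)P(F1) + P(D|F2)P(F2)
     = \frac{13}{200}
P(F2|D) = P(D|F2)P(F2) / P(D)
= \frac{8}{13}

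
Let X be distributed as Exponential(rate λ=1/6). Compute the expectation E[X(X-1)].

E[X(X-1)] = E[X² - X] = E[X²] - E[X]
E[X] = 6
E[X²] = Var(X) + (E[X])² = 36 + (6)² = 72
E[X(X-1)] = 72 - 6 = 66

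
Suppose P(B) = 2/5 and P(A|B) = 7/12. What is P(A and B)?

By definition, P(A|B) = P(A ∩ B) / P(B)
So P(A ∩ B) = P(A|B) × P(B)
= 7/12 × 2/5
= 7/30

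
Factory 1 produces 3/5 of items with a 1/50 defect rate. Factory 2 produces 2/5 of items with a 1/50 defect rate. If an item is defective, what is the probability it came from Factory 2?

Using Bayes' theorem:
P(F1) = 3/5, P(D|F1) = 1/50
P(F2) = 2/5, P(D|F2) = 1/50
P(D) = P(D|F1)P(F1) + P(D|F2)P(F2)
     = \frac{1}{50}
P(F2|D) = P(D|F2)P(F2) / P(D)
= \frac{2}{5}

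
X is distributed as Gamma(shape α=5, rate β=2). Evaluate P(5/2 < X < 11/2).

P(5/2 < X < 11/2) = ∫_{5/2}^{11/2} f(x) dx
where f(x) = \frac{4 x^{4} e^{- 2 x}}{3}
= \frac{-7235 + 523 e^{6}}{8 e^{11}}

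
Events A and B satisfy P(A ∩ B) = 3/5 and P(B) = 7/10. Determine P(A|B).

P(A|B) = P(A ∩ B) / P(B)
= (3/5) / (7/10)
= 6/7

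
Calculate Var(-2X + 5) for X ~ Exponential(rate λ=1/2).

For X ~ Exponential(rate λ=1/2):
Var(X) = 4
Var(-2X + 5) = (-2)² × Var(X) = 4 × 4 = 16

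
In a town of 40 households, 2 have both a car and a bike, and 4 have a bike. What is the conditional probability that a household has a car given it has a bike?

P(A ∩ B) = 2/40 = 1/20
P(B) = 4/40 = 1/10
P(A|B) = P(A ∩ B) / P(B) = (1/20) / (1/10) = 1/2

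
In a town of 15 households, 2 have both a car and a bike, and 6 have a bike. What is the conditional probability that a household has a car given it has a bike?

P(A ∩ B) = 2/15
P(B) = 6/15 = 2/5
P(A|B) = P(A ∩ B) / P(B) = (2/15) / (2/5) = 1/3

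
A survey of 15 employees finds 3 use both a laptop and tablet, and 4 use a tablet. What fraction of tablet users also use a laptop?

P(A ∩ B) = 3/15 = 1/5
P(B) = 4/15
P(A|B) = P(A ∩ B) / P(B) = (1/5) / (4/15) = 3/4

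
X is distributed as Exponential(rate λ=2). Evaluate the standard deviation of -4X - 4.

For X ~ Exponential(rate λ=2):
Var(X) = \frac{1}{4}
SD(X) = √(Var(X)) = √(\frac{1}{4}) = \frac{1}{2}
SD(-4X - 4) = |-4| × SD(X) = 4 × \frac{1}{2} = 2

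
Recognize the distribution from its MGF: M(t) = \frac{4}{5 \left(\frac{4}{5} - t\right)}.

The MGF M(t) = \frac{4}{5 \left(\frac{4}{5} - t\right)} is the standard form for the Exponential distribution.
Comparing with the known MGF formula identifies: Exponential(rate λ=4/5)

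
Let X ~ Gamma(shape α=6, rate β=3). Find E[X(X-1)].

E[X(X-1)] = E[X² - X] = E[X²] - E[X]
E[X] = 2
E[X²] = Var(X) + (E[X])² = \frac{2}{3} + (2)² = \frac{14}{3}
E[X(X-1)] = \frac{14}{3} - 2 = \frac{8}{3}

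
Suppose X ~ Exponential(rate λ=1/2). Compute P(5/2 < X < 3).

P(5/2 < X < 3) = ∫_{5/2}^{3} f(x) dx
where f(x) = \frac{e^{- \frac{x}{2}}}{2}
= - \frac{1}{e^{\frac{3}{2}}} + e^{- \frac{5}{4}}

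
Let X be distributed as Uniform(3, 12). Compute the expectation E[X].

For X ~ Uniform(3, 12), the expected value is:
E[X] = \frac{15}{2}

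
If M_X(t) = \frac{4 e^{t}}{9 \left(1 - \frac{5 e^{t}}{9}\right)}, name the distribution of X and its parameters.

The MGF M(t) = \frac{4 e^{t}}{9 \left(1 - \frac{5 e^{t}}{9}\right)} is the standard form for the Geometric distribution.
Comparing with the known MGF formula identifies: Geometric(p=4/9), X = trial number of first success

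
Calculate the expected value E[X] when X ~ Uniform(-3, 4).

For X ~ Uniform(-3, 4), the expected value is:
E[X] = \frac{1}{2}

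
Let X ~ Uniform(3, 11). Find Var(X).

For X ~ Uniform(3, 11):
Var(X) = \frac{16}{3}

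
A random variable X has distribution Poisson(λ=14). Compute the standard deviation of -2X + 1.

For X ~ Poisson(λ=14):
Var(X) = 14
SD(X) = √(Var(X)) = √(14) = \sqrt{14}
SD(-2X + 1) = |-2| × SD(X) = 2 × \sqrt{14} = 2 \sqrt{14}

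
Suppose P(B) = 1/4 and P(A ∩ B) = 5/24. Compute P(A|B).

P(A|B) = P(A ∩ B) / P(B)
= (5/24) / (1/4)
= 5/6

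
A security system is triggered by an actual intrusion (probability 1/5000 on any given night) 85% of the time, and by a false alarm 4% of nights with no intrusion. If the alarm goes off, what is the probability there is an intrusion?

Let D = the rare event, + = positive/flagged.
P(D) = 1/5000
P(+|D) = 85/100 = 17/20
P(+|D') = 4/100 = 1/25
P(+) = P(+|D)P(D) + P(+|D')P(D')
     = \frac{17}{20} × \frac{1}{5000} + \frac{1}{25} × \frac{4999}{5000}
     = \frac{20081}{500000}
P(D|+) = P(+|D)P(D)/P(+) = \frac{85}{20081}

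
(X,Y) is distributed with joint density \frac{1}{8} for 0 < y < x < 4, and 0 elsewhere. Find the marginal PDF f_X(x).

f_X(x) = ∫_0^x \frac{1}{8} dy = \frac{x}{8}
for 0 < x < 4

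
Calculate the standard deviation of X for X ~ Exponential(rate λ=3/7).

For X ~ Exponential(rate λ=3/7):
Var(X) = \frac{49}{9}
SD(X) = √(Var(X)) = √(\frac{49}{9}) = \frac{7}{3}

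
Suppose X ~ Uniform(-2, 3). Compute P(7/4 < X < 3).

P(7/4 < X < 3) = ∫_{7/4}^{3} f(x) dx
where f(x) = \frac{1}{5}
= \frac{1}{4}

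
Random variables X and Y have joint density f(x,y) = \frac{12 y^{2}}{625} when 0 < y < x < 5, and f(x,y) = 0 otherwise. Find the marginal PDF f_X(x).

f_X(x) = ∫_0^x \frac{12 y^{2}}{625} dy = \frac{4 x^{3}}{625}
for 0 < x < 5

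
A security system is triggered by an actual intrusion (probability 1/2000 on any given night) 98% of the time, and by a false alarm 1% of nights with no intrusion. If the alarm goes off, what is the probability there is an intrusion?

Let D = the rare event, + = positive/flagged.
P(D) = 1/2000
P(+|D) = 98/100 = 49/50
P(+|D') = 1/100
P(+) = P(+|D)P(D) + P(+|D')P(D')
     = \frac{49}{50} × \frac{1}{2000} + \frac{1}{100} × \frac{1999}{2000}
     = \frac{2097}{200000}
P(D|+) = P(+|D)P(D)/P(+) = \frac{98}{2097}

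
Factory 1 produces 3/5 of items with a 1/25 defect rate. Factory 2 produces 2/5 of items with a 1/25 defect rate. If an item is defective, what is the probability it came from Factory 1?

Using Bayes' theorem:
P(F1) = 3/5, P(D|F1) = 1/25
P(F2) = 2/5, P(D|F2) = 1/25
P(D) = P(D|F1)P(F1) + P(D|F2)P(F2)
     = \frac{1}{25}
P(F1|D) = P(D|F1)P(F1) / P(D)
= \frac{3}{5}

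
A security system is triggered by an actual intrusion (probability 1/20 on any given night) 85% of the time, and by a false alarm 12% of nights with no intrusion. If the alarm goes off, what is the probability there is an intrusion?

Let D = the rare event, + = positive/flagged.
P(D) = 1/20
P(+|D) = 85/100 = 17/20
P(+|D') = 12/100 = 3/25
P(+) = P(+|D)P(D) + P(+|D')P(D')
     = \frac{17}{20} × \frac{1}{20} + \frac{3}{25} × \frac{19}{20}
     = \frac{313}{2000}
P(D|+) = P(+|D)P(D)/P(+) = \frac{85}{313}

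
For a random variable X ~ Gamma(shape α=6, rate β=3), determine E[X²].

Using the identity E[X²] = Var(X) + (E[X])²:
E[X] = 2
Var(X) = \frac{2}{3}
E[X²] = \frac{2}{3} + (2)²
= \frac{14}{3}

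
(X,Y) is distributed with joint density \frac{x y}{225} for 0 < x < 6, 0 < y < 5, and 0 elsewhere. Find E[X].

f_X(x) = ∫_0^5 \frac{x y}{225} dy = \frac{x}{18}
E[X] = ∫_0^6 x × (\frac{x}{18}) dx = 4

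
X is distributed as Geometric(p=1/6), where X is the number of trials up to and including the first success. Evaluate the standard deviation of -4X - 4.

For X ~ Geometric(p=1/6), where X is the number of trials up to and including the first success:
Var(X) = 30
SD(X) = √(Var(X)) = √(30) = \sqrt{30}
SD(-4X - 4) = |-4| × SD(X) = 4 × \sqrt{30} = 4 \sqrt{30}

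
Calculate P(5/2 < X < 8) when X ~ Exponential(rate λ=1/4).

P(5/2 < X < 8) = ∫_{5/2}^{8} f(x) dx
where f(x) = \frac{e^{- \frac{x}{4}}}{4}
= - \frac{1}{e^{2}} + e^{- \frac{5}{8}}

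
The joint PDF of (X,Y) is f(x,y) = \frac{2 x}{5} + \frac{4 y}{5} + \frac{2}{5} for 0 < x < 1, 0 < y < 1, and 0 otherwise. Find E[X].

E[X] = ∫_0^1 ∫_0^1 x × f(x,y) dy dx
= ∫_0^1 ∫_0^1 x × (\frac{2 x}{5} + \frac{4 y}{5} + \frac{2}{5}) dy dx
= \frac{8}{15}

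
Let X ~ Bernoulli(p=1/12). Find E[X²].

Using the identity E[X²] = Var(X) + (E[X])²:
E[X] = \frac{1}{12}
Var(X) = \frac{11}{144}
E[X²] = \frac{11}{144} + (\frac{1}{12})²
= \frac{1}{12}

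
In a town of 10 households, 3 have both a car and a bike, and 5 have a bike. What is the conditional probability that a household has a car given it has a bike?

P(A ∩ B) = 3/10
P(B) = 5/10 = 1/2
P(A|B) = P(A ∩ B) / P(B) = (3/10) / (1/2) = 3/5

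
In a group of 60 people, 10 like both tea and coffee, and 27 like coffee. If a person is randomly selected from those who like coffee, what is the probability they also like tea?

P(A ∩ B) = 10/60 = 1/6
P(B) = 27/60 = 9/20
P(A|B) = P(A ∩ B) / P(B) = (1/6) / (9/20) = 10/27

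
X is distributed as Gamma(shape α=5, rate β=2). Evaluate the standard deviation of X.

For X ~ Gamma(shape α=5, rate β=2):
Var(X) = \frac{5}{4}
SD(X) = √(Var(X)) = √(\frac{5}{4}) = \frac{\sqrt{5}}{2}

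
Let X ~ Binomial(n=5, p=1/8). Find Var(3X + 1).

For X ~ Binomial(n=5, p=1/8):
Var(X) = \frac{35}{64}
Var(3X + 1) = (3)² × Var(X) = 9 × \frac{35}{64} = \frac{315}{64}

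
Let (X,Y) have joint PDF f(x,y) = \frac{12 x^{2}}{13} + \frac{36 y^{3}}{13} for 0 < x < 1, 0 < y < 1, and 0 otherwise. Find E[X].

E[X] = ∫_0^1 ∫_0^1 x × f(x,y) dy dx
= ∫_0^1 ∫_0^1 x × (\frac{12 x^{2}}{13} + \frac{36 y^{3}}{13}) dy dx
= \frac{15}{26}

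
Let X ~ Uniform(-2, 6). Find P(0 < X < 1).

P(0 < X < 1) = ∫_{0}^{1} f(x) dx
where f(x) = \frac{1}{8}
= \frac{1}{8}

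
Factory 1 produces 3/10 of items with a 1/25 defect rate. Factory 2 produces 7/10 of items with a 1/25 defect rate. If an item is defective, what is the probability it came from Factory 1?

Using Bayes' theorem:
P(F1) = 3/10, P(D|F1) = 1/25
P(F2) = 7/10, P(D|F2) = 1/25
P(D) = P(D|F1)P(F1) + P(D|F2)P(F2)
     = \frac{1}{25}
P(F1|D) = P(D|F1)P(F1) / P(D)
= \frac{3}{10}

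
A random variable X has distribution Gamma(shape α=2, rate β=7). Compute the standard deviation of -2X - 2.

For X ~ Gamma(shape α=2, rate β=7):
Var(X) = \frac{2}{49}
SD(X) = √(Var(X)) = √(\frac{2}{49}) = \frac{\sqrt{2}}{7}
SD(-2X - 2) = |-2| × SD(X) = 2 × \frac{\sqrt{2}}{7} = \frac{2 \sqrt{2}}{7}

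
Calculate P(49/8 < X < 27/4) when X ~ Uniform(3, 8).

P(49/8 < X < 27/4) = ∫_{49/8}^{27/4} f(x) dx
where f(x) = \frac{1}{5}
= \frac{1}{8}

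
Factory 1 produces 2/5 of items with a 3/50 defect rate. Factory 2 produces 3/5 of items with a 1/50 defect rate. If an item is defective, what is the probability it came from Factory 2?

Using Bayes' theorem:
P(F1) = 2/5, P(D|F1) = 3/50
P(F2) = 3/5, P(D|F2) = 1/50
P(D) = P(D|F1)P(F1) + P(D|F2)P(F2)
     = \frac{9}{250}
P(F2|D) = P(D|F2)P(F2) / P(D)
= \frac{1}{3}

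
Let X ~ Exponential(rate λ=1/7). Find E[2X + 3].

For X ~ Exponential(rate λ=1/7):
E[X] = 7
E[2X + 3] = 2 × E[X] + 3 = 17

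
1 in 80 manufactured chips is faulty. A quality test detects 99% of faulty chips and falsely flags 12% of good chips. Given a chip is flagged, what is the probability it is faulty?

Let D = the rare event, + = positive/flagged.
P(D) = 1/80
P(+|D) = 99/100
P(+|D') = 12/100 = 3/25
P(+) = P(+|D)P(D) + P(+|D')P(D')
     = \frac{99}{100} × \frac{1}{80} + \frac{3}{25} × \frac{79}{80}
     = \frac{1047}{8000}
P(D|+) = P(+|D)P(D)/P(+) = \frac{33}{349}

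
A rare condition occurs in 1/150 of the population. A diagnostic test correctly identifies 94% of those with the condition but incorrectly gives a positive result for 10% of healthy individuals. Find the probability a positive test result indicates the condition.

Let D = the rare event, + = positive/flagged.
P(D) = 1/150
P(+|D) = 94/100 = 47/50
P(+|D') = 10/100 = 1/10
P(+) = P(+|D)P(D) + P(+|D')P(D')
     = \frac{47}{50} × \frac{1}{150} + \frac{1}{10} × \frac{149}{150}
     = \frac{66}{625}
P(D|+) = P(+|D)P(D)/P(+) = \frac{47}{792}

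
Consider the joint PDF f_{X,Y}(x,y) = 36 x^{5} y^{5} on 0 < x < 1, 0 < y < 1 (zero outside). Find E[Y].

E[Y] = ∫_0^1 ∫_0^1 y × f(x,y) dx dy
= \frac{6}{7}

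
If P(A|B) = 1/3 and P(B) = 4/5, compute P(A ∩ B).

By definition, P(A|B) = P(A ∩ B) / P(B)
So P(A ∩ B) = P(A|B) × P(B)
= 1/3 × 4/5
= 4/15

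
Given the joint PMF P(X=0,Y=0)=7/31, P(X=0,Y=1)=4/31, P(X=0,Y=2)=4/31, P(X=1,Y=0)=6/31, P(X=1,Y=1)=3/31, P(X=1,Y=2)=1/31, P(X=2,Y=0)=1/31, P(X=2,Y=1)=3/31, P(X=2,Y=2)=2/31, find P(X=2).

P(X=2) = P(X=2,Y=0) + P(X=2,Y=1) + P(X=2,Y=2)
= 1/31 + 3/31 + 2/31
= 6/31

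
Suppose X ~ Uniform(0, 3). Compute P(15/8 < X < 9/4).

P(15/8 < X < 9/4) = ∫_{15/8}^{9/4} f(x) dx
where f(x) = \frac{1}{3}
= \frac{1}{8}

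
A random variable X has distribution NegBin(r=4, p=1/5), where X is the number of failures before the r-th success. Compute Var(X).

For X ~ NegBin(r=4, p=1/5), where X is the number of failures before the r-th success:
Var(X) = 80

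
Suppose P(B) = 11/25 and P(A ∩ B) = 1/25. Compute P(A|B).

P(A|B) = P(A ∩ B) / P(B)
= (1/25) / (11/25)
= 1/11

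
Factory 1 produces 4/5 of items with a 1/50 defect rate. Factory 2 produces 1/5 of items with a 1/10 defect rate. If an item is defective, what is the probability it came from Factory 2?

Using Bayes' theorem:
P(F1) = 4/5, P(D|F1) = 1/50
P(F2) = 1/5, P(D|F2) = 1/10
P(D) = P(D|F1)P(F1) + P(D|F2)P(F2)
     = \frac{9}{250}
P(F2|D) = P(D|F2)P(F2) / P(D)
= \frac{5}{9}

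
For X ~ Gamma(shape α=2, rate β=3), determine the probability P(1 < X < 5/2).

P(1 < X < 5/2) = ∫_{1}^{5/2} f(x) dx
where f(x) = 9 x e^{- 3 x}
= - \frac{17}{2 e^{\frac{15}{2}}} + \frac{4}{e^{3}}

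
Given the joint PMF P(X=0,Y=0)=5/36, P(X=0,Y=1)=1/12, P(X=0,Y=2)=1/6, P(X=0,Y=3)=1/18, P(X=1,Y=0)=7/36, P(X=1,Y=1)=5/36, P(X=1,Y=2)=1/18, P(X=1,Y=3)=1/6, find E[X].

First find marginal of X:
P(X=0) = 4/9
P(X=1) = 5/9
E[X] = 0 × 4/9 + 1 × 5/9 = 5/9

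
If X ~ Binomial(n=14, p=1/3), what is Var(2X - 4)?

For X ~ Binomial(n=14, p=1/3):
Var(X) = \frac{28}{9}
Var(2X - 4) = (2)² × Var(X) = 4 × \frac{28}{9} = \frac{112}{9}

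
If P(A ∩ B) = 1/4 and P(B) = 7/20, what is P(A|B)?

P(A|B) = P(A ∩ B) / P(B)
= (1/4) / (7/20)
= 5/7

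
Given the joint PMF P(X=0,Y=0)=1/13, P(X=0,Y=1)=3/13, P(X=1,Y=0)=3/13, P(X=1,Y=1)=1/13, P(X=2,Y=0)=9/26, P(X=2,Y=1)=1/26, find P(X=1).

P(X=1) = P(X=1,Y=0) + P(X=1,Y=1)
= 3/13 + 1/13
= 4/13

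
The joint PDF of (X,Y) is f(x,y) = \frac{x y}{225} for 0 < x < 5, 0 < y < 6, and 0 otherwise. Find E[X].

f_X(x) = ∫_0^6 \frac{x y}{225} dy = \frac{2 x}{25}
E[X] = ∫_0^5 x × (\frac{2 x}{25}) dx = \frac{10}{3}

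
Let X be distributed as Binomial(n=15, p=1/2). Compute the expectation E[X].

For X ~ Binomial(n=15, p=1/2), the expected value is:
E[X] = \frac{15}{2}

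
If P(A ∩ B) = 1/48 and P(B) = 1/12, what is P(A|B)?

P(A|B) = P(A ∩ B) / P(B)
= (1/48) / (1/12)
= 1/4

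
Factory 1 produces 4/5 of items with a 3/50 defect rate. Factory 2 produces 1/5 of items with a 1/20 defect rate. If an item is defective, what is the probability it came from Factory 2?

Using Bayes' theorem:
P(F1) = 4/5, P(D|F1) = 3/50
P(F2) = 1/5, P(D|F2) = 1/20
P(D) = P(D|F1)P(F1) + P(D|F2)P(F2)
     = \frac{29}{500}
P(F2|D) = P(D|F2)P(F2) / P(D)
= \frac{5}{29}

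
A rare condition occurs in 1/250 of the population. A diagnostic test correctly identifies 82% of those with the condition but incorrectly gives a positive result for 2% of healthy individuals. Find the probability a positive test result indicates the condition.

Let D = the rare event, + = positive/flagged.
P(D) = 1/250
P(+|D) = 82/100 = 41/50
P(+|D') = 2/100 = 1/50
P(+) = P(+|D)P(D) + P(+|D')P(D')
     = \frac{41}{50} × \frac{1}{250} + \frac{1}{50} × \frac{249}{250}
     = \frac{29}{1250}
P(D|+) = P(+|D)P(D)/P(+) = \frac{41}{290}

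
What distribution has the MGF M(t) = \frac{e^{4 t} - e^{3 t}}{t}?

The MGF M(t) = \frac{e^{4 t} - e^{3 t}}{t} is the standard form for the Uniform distribution.
Comparing with the known MGF formula identifies: Uniform(3, 4)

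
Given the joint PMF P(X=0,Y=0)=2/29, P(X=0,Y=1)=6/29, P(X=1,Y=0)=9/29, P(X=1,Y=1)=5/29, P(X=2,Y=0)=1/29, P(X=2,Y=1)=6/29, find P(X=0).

P(X=0) = P(X=0,Y=0) + P(X=0,Y=1)
= 2/29 + 6/29
= 8/29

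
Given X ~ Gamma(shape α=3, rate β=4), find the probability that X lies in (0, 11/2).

P(0 < X < 11/2) = ∫_{0}^{11/2} f(x) dx
where f(x) = 32 x^{2} e^{- 4 x}
= 1 - \frac{265}{e^{22}}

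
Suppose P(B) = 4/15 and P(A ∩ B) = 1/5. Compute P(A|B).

P(A|B) = P(A ∩ B) / P(B)
= (1/5) / (4/15)
= 3/4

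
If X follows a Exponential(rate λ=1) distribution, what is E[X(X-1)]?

E[X(X-1)] = E[X² - X] = E[X²] - E[X]
E[X] = 1
E[X²] = Var(X) + (E[X])² = 1 + (1)² = 2
E[X(X-1)] = 2 - 1 = 1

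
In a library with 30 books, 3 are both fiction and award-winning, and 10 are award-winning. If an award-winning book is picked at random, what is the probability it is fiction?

P(A ∩ B) = 3/30 = 1/10
P(B) = 10/30 = 1/3
P(A|B) = P(A ∩ B) / P(B) = (1/10) / (1/3) = 3/10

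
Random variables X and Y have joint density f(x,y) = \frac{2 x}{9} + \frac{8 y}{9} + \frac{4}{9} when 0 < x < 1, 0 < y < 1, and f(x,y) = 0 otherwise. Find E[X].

E[X] = ∫_0^1 ∫_0^1 x × f(x,y) dy dx
= ∫_0^1 ∫_0^1 x × (\frac{2 x}{9} + \frac{8 y}{9} + \frac{4}{9}) dy dx
= \frac{14}{27}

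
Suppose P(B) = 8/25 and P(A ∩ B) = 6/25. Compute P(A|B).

P(A|B) = P(A ∩ B) / P(B)
= (6/25) / (8/25)
= 3/4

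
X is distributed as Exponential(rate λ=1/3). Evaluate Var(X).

For X ~ Exponential(rate λ=1/3):
Var(X) = 9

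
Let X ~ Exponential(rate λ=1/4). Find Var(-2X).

For X ~ Exponential(rate λ=1/4):
Var(X) = 16
Var(-2X) = (-2)² × Var(X) = 4 × 16 = 64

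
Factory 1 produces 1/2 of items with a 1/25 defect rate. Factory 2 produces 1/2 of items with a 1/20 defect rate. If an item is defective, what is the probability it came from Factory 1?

Using Bayes' theorem:
P(F1) = 1/2, P(D|F1) = 1/25
P(F2) = 1/2, P(D|F2) = 1/20
P(D) = P(D|F1)P(F1) + P(D|F2)P(F2)
     = \frac{9}{200}
P(F1|D) = P(D|F1)P(F1) / P(D)
= \frac{4}{9}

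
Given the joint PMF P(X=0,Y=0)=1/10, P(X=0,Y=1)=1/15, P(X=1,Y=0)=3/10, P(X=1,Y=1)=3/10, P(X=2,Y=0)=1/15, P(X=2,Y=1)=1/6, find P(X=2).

P(X=2) = P(X=2,Y=0) + P(X=2,Y=1)
= 1/15 + 1/6
= 7/30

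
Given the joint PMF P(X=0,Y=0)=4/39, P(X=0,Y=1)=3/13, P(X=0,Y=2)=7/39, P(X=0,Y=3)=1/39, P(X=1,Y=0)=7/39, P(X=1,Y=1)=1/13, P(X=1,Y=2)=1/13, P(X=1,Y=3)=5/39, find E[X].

First find marginal of X:
P(X=0) = 7/13
P(X=1) = 6/13
E[X] = 0 × 7/13 + 1 × 6/13 = 6/13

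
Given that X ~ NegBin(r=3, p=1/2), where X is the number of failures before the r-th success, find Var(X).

For X ~ NegBin(r=3, p=1/2), where X is the number of failures before the r-th success:
Var(X) = 6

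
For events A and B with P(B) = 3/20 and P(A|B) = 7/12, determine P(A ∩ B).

By definition, P(A|B) = P(A ∩ B) / P(B)
So P(A ∩ B) = P(A|B) × P(B)
= 7/12 × 3/20
= 7/80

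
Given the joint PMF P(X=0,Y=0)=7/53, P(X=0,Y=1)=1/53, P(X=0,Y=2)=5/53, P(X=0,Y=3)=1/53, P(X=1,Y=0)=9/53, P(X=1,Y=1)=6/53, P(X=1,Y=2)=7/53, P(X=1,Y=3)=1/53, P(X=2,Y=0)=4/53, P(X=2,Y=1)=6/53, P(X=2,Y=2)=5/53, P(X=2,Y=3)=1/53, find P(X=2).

P(X=2) = P(X=2,Y=0) + P(X=2,Y=1) + P(X=2,Y=2) + P(X=2,Y=3)
= 4/53 + 6/53 + 5/53 + 1/53
= 16/53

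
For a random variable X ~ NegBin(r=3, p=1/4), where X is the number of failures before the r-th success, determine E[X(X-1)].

E[X(X-1)] = E[X² - X] = E[X²] - E[X]
E[X] = 9
E[X²] = Var(X) + (E[X])² = 36 + (9)² = 117
E[X(X-1)] = 117 - 9 = 108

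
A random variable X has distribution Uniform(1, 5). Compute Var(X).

For X ~ Uniform(1, 5):
Var(X) = \frac{4}{3}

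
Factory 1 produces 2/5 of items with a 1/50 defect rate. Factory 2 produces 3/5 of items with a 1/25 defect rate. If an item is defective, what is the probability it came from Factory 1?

Using Bayes' theorem:
P(F1) = 2/5, P(D|F1) = 1/50
P(F2) = 3/5, P(D|F2) = 1/25
P(D) = P(D|F1)P(F1) + P(D|F2)P(F2)
     = \frac{4}{125}
P(F1|D) = P(D|F1)P(F1) / P(D)
= \frac{1}{4}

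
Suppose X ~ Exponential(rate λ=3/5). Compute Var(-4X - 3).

For X ~ Exponential(rate λ=3/5):
Var(X) = \frac{25}{9}
Var(-4X - 3) = (-4)² × Var(X) = 16 × \frac{25}{9} = \frac{400}{9}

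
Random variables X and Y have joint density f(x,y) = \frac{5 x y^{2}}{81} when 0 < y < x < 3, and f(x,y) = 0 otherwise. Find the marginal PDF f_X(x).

f_X(x) = ∫_0^x \frac{5 x y^{2}}{81} dy = \frac{5 x^{4}}{243}
for 0 < x < 3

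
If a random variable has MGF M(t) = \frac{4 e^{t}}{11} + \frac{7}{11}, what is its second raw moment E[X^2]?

To find E[X^2], compute M^(2)(0):
M^(1)(t) = \frac{4 e^{t}}{11}
M^(2)(t) = \frac{4 e^{t}}{11}
M^(2)(0) = \frac{4}{11}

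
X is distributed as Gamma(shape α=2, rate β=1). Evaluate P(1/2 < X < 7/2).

P(1/2 < X < 7/2) = ∫_{1/2}^{7/2} f(x) dx
where f(x) = x e^{- x}
= \frac{3 \left(-3 + e^{3}\right)}{2 e^{\frac{7}{2}}}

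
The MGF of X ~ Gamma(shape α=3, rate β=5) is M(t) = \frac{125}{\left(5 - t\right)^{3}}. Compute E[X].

To find E[X], compute M^(1)(0):
M^(1)(t) = \frac{375}{\left(5 - t\right)^{4}}
M^(1)(0) = \frac{3}{5}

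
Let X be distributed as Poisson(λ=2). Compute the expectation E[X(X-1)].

E[X(X-1)] = E[X² - X] = E[X²] - E[X]
E[X] = 2
E[X²] = Var(X) + (E[X])² = 2 + (2)² = 6
E[X(X-1)] = 6 - 2 = 4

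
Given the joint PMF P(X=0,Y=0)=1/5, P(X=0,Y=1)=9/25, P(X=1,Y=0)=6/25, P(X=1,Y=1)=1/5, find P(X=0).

P(X=0) = P(X=0,Y=0) + P(X=0,Y=1)
= 1/5 + 9/25
= 14/25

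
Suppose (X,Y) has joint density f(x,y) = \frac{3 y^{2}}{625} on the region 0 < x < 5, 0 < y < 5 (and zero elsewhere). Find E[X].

f_X(x) = ∫_0^5 \frac{3 y^{2}}{625} dy = \frac{1}{5}
E[X] = ∫_0^5 x × (\frac{1}{5}) dx = \frac{5}{2}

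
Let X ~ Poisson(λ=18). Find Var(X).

For X ~ Poisson(λ=18):
Var(X) = 18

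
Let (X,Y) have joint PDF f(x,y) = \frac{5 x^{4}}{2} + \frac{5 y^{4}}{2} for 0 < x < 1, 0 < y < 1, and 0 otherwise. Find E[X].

E[X] = ∫_0^1 ∫_0^1 x × f(x,y) dy dx
= ∫_0^1 ∫_0^1 x × (\frac{5 x^{4}}{2} + \frac{5 y^{4}}{2}) dy dx
= \frac{2}{3}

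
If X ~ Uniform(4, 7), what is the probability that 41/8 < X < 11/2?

P(41/8 < X < 11/2) = ∫_{41/8}^{11/2} f(x) dx
where f(x) = \frac{1}{3}
= \frac{1}{8}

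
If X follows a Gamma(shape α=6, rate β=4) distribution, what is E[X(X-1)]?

E[X(X-1)] = E[X² - X] = E[X²] - E[X]
E[X] = \frac{3}{2}
E[X²] = Var(X) + (E[X])² = \frac{3}{8} + (\frac{3}{2})² = \frac{21}{8}
E[X(X-1)] = \frac{21}{8} - \frac{3}{2} = \frac{9}{8}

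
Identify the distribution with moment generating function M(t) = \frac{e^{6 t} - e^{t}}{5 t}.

The MGF M(t) = \frac{e^{6 t} - e^{t}}{5 t} is the standard form for the Uniform distribution.
Comparing with the known MGF formula identifies: Uniform(1, 6)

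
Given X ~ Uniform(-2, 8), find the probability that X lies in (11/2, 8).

P(11/2 < X < 8) = ∫_{11/2}^{8} f(x) dx
where f(x) = \frac{1}{10}
= \frac{1}{4}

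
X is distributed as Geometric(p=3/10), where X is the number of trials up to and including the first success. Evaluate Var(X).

For X ~ Geometric(p=3/10), where X is the number of trials up to and including the first success:
Var(X) = \frac{70}{9}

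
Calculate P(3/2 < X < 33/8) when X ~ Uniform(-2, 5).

P(3/2 < X < 33/8) = ∫_{3/2}^{33/8} f(x) dx
where f(x) = \frac{1}{7}
= \frac{3}{8}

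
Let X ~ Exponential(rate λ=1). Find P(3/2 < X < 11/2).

P(3/2 < X < 11/2) = ∫_{3/2}^{11/2} f(x) dx
where f(x) = e^{- x}
= - \frac{1 - e^{4}}{e^{\frac{11}{2}}}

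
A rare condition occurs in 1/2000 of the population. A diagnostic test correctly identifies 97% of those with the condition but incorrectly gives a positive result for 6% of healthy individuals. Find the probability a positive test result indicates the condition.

Let D = the rare event, + = positive/flagged.
P(D) = 1/2000
P(+|D) = 97/100
P(+|D') = 6/100 = 3/50
P(+) = P(+|D)P(D) + P(+|D')P(D')
     = \frac{97}{100} × \frac{1}{2000} + \frac{3}{50} × \frac{1999}{2000}
     = \frac{12091}{200000}
P(D|+) = P(+|D)P(D)/P(+) = \frac{97}{12091}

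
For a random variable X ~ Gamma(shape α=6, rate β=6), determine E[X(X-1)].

E[X(X-1)] = E[X² - X] = E[X²] - E[X]
E[X] = 1
E[X²] = Var(X) + (E[X])² = \frac{1}{6} + (1)² = \frac{7}{6}
E[X(X-1)] = \frac{7}{6} - 1 = \frac{1}{6}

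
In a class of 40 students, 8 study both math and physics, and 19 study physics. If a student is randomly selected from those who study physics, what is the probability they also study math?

P(A ∩ B) = 8/40 = 1/5
P(B) = 19/40
P(A|B) = P(A ∩ B) / P(B) = (1/5) / (19/40) = 8/19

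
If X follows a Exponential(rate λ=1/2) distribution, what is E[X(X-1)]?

E[X(X-1)] = E[X² - X] = E[X²] - E[X]
E[X] = 2
E[X²] = Var(X) + (E[X])² = 4 + (2)² = 8
E[X(X-1)] = 8 - 2 = 6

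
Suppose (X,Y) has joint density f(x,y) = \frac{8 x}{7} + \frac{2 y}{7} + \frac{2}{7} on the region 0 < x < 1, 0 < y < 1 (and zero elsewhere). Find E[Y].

E[Y] = ∫_0^1 ∫_0^1 y × f(x,y) dx dy
= \frac{11}{21}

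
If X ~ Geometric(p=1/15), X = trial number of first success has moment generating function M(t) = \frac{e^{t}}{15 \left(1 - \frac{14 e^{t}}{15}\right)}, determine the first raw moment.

To find E[X], compute M^(1)(0):
M^(1)(t) = \frac{e^{t}}{15 \left(1 - \frac{14 e^{t}}{15}\right)} + \frac{14 e^{2 t}}{225 \left(1 - \frac{14 e^{t}}{15}\right)^{2}}
M^(1)(0) = 15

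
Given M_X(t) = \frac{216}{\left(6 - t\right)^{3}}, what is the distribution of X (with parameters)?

The MGF M(t) = \frac{216}{\left(6 - t\right)^{3}} is the standard form for the Gamma distribution.
Comparing with the known MGF formula identifies: Gamma(shape α=3, rate β=6)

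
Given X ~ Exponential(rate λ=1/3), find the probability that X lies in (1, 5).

P(1 < X < 5) = ∫_{1}^{5} f(x) dx
where f(x) = \frac{e^{- \frac{x}{3}}}{3}
= - \frac{1 - e^{\frac{4}{3}}}{e^{\frac{5}{3}}}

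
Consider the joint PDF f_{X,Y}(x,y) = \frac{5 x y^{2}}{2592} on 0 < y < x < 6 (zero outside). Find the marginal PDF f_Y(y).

f_Y(y) = ∫_y^6 \frac{5 x y^{2}}{2592} dx = \frac{5 y^{2} \left(36 - y^{2}\right)}{5184}
for 0 < y < 6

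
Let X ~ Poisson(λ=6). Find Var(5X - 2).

For X ~ Poisson(λ=6):
Var(X) = 6
Var(5X - 2) = (5)² × Var(X) = 25 × 6 = 150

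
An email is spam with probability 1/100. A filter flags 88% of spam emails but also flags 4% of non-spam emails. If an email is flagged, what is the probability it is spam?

Let D = the rare event, + = positive/flagged.
P(D) = 1/100
P(+|D) = 88/100 = 22/25
P(+|D') = 4/100 = 1/25
P(+) = P(+|D)P(D) + P(+|D')P(D')
     = \frac{22}{25} × \frac{1}{100} + \frac{1}{25} × \frac{99}{100}
     = \frac{121}{2500}
P(D|+) = P(+|D)P(D)/P(+) = \frac{2}{11}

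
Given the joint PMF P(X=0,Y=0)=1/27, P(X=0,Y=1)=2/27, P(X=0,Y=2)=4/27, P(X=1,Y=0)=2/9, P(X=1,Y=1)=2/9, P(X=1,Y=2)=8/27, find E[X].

First find marginal of X:
P(X=0) = 7/27
P(X=1) = 20/27
E[X] = 0 × 7/27 + 1 × 20/27 = 20/27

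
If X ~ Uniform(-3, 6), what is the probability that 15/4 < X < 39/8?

P(15/4 < X < 39/8) = ∫_{15/4}^{39/8} f(x) dx
where f(x) = \frac{1}{9}
= \frac{1}{8}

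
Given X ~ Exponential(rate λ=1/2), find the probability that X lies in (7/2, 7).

P(7/2 < X < 7) = ∫_{7/2}^{7} f(x) dx
where f(x) = \frac{e^{- \frac{x}{2}}}{2}
= - \frac{1}{e^{\frac{7}{2}}} + e^{- \frac{7}{4}}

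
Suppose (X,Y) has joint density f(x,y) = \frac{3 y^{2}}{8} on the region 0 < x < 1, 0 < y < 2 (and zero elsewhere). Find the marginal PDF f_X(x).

f_X(x) = ∫_0^2 f(x,y) dy
= ∫_0^2 \frac{3 y^{2}}{8} dy
= 1 for 0 < x < 1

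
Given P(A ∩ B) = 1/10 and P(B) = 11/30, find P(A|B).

P(A|B) = P(A ∩ B) / P(B)
= (1/10) / (11/30)
= 3/11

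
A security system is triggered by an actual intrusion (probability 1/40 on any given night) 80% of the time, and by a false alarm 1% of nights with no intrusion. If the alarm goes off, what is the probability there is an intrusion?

Let D = the rare event, + = positive/flagged.
P(D) = 1/40
P(+|D) = 80/100 = 4/5
P(+|D') = 1/100
P(+) = P(+|D)P(D) + P(+|D')P(D')
     = \frac{4}{5} × \frac{1}{40} + \frac{1}{100} × \frac{39}{40}
     = \frac{119}{4000}
P(D|+) = P(+|D)P(D)/P(+) = \frac{80}{119}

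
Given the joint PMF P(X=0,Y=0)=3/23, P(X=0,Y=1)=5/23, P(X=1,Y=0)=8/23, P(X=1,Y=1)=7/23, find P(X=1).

P(X=1) = P(X=1,Y=0) + P(X=1,Y=1)
= 8/23 + 7/23
= 15/23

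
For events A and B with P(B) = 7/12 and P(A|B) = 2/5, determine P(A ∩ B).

By definition, P(A|B) = P(A ∩ B) / P(B)
So P(A ∩ B) = P(A|B) × P(B)
= 2/5 × 7/12
= 7/30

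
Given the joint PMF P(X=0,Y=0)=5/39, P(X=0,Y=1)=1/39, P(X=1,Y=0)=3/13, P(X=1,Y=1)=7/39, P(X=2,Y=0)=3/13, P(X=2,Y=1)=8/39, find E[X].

First find marginal of X:
P(X=0) = 2/13
P(X=1) = 16/39
P(X=2) = 17/39
E[X] = 0 × 2/13 + 1 × 16/39 + 2 × 17/39 = 50/39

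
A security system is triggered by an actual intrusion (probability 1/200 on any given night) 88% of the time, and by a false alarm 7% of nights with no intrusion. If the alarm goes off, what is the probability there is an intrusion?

Let D = the rare event, + = positive/flagged.
P(D) = 1/200
P(+|D) = 88/100 = 22/25
P(+|D') = 7/100
P(+) = P(+|D)P(D) + P(+|D')P(D')
     = \frac{22}{25} × \frac{1}{200} + \frac{7}{100} × \frac{199}{200}
     = \frac{1481}{20000}
P(D|+) = P(+|D)P(D)/P(+) = \frac{88}{1481}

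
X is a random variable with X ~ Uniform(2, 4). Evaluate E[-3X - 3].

For X ~ Uniform(2, 4):
E[X] = 3
E[-3X - 3] = -3 × E[X] - 3 = -12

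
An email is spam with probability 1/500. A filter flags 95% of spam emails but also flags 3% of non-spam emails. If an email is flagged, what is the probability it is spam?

Let D = the rare event, + = positive/flagged.
P(D) = 1/500
P(+|D) = 95/100 = 19/20
P(+|D') = 3/100
P(+) = P(+|D)P(D) + P(+|D')P(D')
     = \frac{19}{20} × \frac{1}{500} + \frac{3}{100} × \frac{499}{500}
     = \frac{199}{6250}
P(D|+) = P(+|D)P(D)/P(+) = \frac{95}{1592}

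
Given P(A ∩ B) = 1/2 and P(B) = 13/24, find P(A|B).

P(A|B) = P(A ∩ B) / P(B)
= (1/2) / (13/24)
= 12/13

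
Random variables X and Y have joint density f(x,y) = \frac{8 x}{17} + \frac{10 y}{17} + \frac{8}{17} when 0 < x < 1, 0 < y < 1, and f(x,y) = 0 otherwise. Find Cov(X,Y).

E[XY] = ∫∫ xy × f(x,y) dx dy = \frac{5}{17}
E[X] = \frac{55}{102}
E[Y] = \frac{28}{51}
Cov(X,Y) = E[XY] - E[X]E[Y] = - \frac{5}{2601}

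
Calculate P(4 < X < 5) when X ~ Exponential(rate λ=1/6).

P(4 < X < 5) = ∫_{4}^{5} f(x) dx
where f(x) = \frac{e^{- \frac{x}{6}}}{6}
= - \frac{1}{e^{\frac{5}{6}}} + e^{- \frac{2}{3}}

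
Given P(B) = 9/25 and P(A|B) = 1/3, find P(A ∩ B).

By definition, P(A|B) = P(A ∩ B) / P(B)
So P(A ∩ B) = P(A|B) × P(B)
= 1/3 × 9/25
= 3/25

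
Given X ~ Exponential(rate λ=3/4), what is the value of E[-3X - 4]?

For X ~ Exponential(rate λ=3/4):
E[X] = \frac{4}{3}
E[-3X - 4] = -3 × E[X] - 4 = -8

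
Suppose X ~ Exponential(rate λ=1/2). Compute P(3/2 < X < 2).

P(3/2 < X < 2) = ∫_{3/2}^{2} f(x) dx
where f(x) = \frac{e^{- \frac{x}{2}}}{2}
= - \frac{1}{e} + e^{- \frac{3}{4}}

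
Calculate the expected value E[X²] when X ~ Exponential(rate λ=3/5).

Using the identity E[X²] = Var(X) + (E[X])²:
E[X] = \frac{5}{3}
Var(X) = \frac{25}{9}
E[X²] = \frac{25}{9} + (\frac{5}{3})²
= \frac{50}{9}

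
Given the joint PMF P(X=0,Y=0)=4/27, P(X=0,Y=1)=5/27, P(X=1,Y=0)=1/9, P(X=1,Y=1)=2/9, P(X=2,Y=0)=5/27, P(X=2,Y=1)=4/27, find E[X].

First find marginal of X:
P(X=0) = 1/3
P(X=1) = 1/3
P(X=2) = 1/3
E[X] = 0 × 1/3 + 1 × 1/3 + 2 × 1/3 = 1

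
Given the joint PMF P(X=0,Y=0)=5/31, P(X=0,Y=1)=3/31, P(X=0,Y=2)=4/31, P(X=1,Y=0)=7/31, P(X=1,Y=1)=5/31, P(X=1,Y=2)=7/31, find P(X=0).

P(X=0) = P(X=0,Y=0) + P(X=0,Y=1) + P(X=0,Y=2)
= 5/31 + 3/31 + 4/31
= 12/31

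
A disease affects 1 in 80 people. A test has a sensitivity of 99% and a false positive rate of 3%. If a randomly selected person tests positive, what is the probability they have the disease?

Let D = the rare event, + = positive/flagged.
P(D) = 1/80
P(+|D) = 99/100
P(+|D') = 3/100
P(+) = P(+|D)P(D) + P(+|D')P(D')
     = \frac{99}{100} × \frac{1}{80} + \frac{3}{100} × \frac{79}{80}
     = \frac{21}{500}
P(D|+) = P(+|D)P(D)/P(+) = \frac{33}{112}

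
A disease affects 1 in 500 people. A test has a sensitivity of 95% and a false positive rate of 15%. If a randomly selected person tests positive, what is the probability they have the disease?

Let D = the rare event, + = positive/flagged.
P(D) = 1/500
P(+|D) = 95/100 = 19/20
P(+|D') = 15/100 = 3/20
P(+) = P(+|D)P(D) + P(+|D')P(D')
     = \frac{19}{20} × \frac{1}{500} + \frac{3}{20} × \frac{499}{500}
     = \frac{379}{2500}
P(D|+) = P(+|D)P(D)/P(+) = \frac{19}{1516}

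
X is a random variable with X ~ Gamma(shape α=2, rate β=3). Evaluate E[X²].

Using the identity E[X²] = Var(X) + (E[X])²:
E[X] = \frac{2}{3}
Var(X) = \frac{2}{9}
E[X²] = \frac{2}{9} + (\frac{2}{3})²
= \frac{2}{3}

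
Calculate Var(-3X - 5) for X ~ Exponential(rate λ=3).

For X ~ Exponential(rate λ=3):
Var(X) = \frac{1}{9}
Var(-3X - 5) = (-3)² × Var(X) = 9 × \frac{1}{9} = 1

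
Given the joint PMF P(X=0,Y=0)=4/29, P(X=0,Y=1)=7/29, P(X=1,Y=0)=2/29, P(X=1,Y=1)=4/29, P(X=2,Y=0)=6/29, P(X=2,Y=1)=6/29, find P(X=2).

P(X=2) = P(X=2,Y=0) + P(X=2,Y=1)
= 6/29 + 6/29
= 12/29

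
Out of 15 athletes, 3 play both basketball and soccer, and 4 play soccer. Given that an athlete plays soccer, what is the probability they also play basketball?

P(A ∩ B) = 3/15 = 1/5
P(B) = 4/15
P(A|B) = P(A ∩ B) / P(B) = (1/5) / (4/15) = 3/4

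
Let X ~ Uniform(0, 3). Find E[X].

For X ~ Uniform(0, 3), the expected value is:
E[X] = \frac{3}{2}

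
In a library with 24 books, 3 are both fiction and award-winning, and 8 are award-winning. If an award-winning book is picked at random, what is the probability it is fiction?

P(A ∩ B) = 3/24 = 1/8
P(B) = 8/24 = 1/3
P(A|B) = P(A ∩ B) / P(B) = (1/8) / (1/3) = 3/8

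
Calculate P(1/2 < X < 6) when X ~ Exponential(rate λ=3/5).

P(1/2 < X < 6) = ∫_{1/2}^{6} f(x) dx
where f(x) = \frac{3 e^{- \frac{3 x}{5}}}{5}
= - \frac{1}{e^{\frac{18}{5}}} + e^{- \frac{3}{10}}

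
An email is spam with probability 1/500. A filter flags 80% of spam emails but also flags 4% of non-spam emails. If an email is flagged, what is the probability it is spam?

Let D = the rare event, + = positive/flagged.
P(D) = 1/500
P(+|D) = 80/100 = 4/5
P(+|D') = 4/100 = 1/25
P(+) = P(+|D)P(D) + P(+|D')P(D')
     = \frac{4}{5} × \frac{1}{500} + \frac{1}{25} × \frac{499}{500}
     = \frac{519}{12500}
P(D|+) = P(+|D)P(D)/P(+) = \frac{20}{519}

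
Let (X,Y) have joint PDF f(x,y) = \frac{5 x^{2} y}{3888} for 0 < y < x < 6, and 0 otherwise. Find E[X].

f_X(x) = ∫_0^x \frac{5 x^{2} y}{3888} dy = \frac{5 x^{4}}{7776}
E[X] = ∫_0^6 x × (\frac{5 x^{4}}{7776}) dx = 5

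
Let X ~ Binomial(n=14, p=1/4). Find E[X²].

Using the identity E[X²] = Var(X) + (E[X])²:
E[X] = \frac{7}{2}
Var(X) = \frac{21}{8}
E[X²] = \frac{21}{8} + (\frac{7}{2})²
= \frac{119}{8}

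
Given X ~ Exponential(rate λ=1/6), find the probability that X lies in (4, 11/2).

P(4 < X < 11/2) = ∫_{4}^{11/2} f(x) dx
where f(x) = \frac{e^{- \frac{x}{6}}}{6}
= - \frac{1}{e^{\frac{11}{12}}} + e^{- \frac{2}{3}}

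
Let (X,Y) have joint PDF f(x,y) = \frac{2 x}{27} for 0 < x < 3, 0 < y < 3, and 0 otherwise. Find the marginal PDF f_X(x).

f_X(x) = ∫_0^3 f(x,y) dy
= ∫_0^3 \frac{2 x}{27} dy
= \frac{2 x}{9} for 0 < x < 3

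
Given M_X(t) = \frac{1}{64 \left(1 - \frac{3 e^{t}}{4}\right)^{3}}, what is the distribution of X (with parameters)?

The MGF M(t) = \frac{1}{64 \left(1 - \frac{3 e^{t}}{4}\right)^{3}} is the standard form for the NegativeBinomial distribution.
Comparing with the known MGF formula identifies: NegBin(r=3, p=1/4), X = failures before r-th success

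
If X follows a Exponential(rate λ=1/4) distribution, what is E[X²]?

Using the identity E[X²] = Var(X) + (E[X])²:
E[X] = 4
Var(X) = 16
E[X²] = 16 + (4)²
= 32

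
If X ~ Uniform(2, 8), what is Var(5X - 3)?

For X ~ Uniform(2, 8):
Var(X) = 3
Var(5X - 3) = (5)² × Var(X) = 25 × 3 = 75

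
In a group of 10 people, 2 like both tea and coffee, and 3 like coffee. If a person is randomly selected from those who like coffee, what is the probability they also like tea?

P(A ∩ B) = 2/10 = 1/5
P(B) = 3/10
P(A|B) = P(A ∩ B) / P(B) = (1/5) / (3/10) = 2/3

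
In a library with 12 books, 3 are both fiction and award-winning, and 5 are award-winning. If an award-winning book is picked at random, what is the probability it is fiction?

P(A ∩ B) = 3/12 = 1/4
P(B) = 5/12
P(A|B) = P(A ∩ B) / P(B) = (1/4) / (5/12) = 3/5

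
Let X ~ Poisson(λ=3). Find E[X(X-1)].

E[X(X-1)] = E[X² - X] = E[X²] - E[X]
E[X] = 3
E[X²] = Var(X) + (E[X])² = 3 + (3)² = 12
E[X(X-1)] = 12 - 3 = 9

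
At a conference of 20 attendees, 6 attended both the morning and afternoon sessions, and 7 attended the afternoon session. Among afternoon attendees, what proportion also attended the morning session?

P(A ∩ B) = 6/20 = 3/10
P(B) = 7/20
P(A|B) = P(A ∩ B) / P(B) = (3/10) / (7/20) = 6/7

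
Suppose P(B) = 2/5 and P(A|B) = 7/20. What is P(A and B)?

By definition, P(A|B) = P(A ∩ B) / P(B)
So P(A ∩ B) = P(A|B) × P(B)
= 7/20 × 2/5
= 7/50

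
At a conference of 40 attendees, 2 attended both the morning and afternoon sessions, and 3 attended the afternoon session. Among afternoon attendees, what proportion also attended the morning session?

P(A ∩ B) = 2/40 = 1/20
P(B) = 3/40
P(A|B) = P(A ∩ B) / P(B) = (1/20) / (3/40) = 2/3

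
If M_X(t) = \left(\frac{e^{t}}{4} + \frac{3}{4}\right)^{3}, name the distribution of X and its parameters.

The MGF M(t) = \left(\frac{e^{t}}{4} + \frac{3}{4}\right)^{3} is the standard form for the Binomial distribution.
Comparing with the known MGF formula identifies: Binomial(n=3, p=1/4)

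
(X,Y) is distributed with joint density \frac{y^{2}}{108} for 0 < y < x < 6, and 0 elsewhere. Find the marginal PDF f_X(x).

f_X(x) = ∫_0^x \frac{y^{2}}{108} dy = \frac{x^{3}}{324}
for 0 < x < 6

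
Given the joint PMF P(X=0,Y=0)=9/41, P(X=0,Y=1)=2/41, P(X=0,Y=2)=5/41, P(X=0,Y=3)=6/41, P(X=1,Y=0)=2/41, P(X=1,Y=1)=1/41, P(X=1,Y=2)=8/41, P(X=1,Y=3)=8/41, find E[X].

First find marginal of X:
P(X=0) = 22/41
P(X=1) = 19/41
E[X] = 0 × 22/41 + 1 × 19/41 = 19/41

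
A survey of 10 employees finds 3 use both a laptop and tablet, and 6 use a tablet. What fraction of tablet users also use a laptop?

P(A ∩ B) = 3/10
P(B) = 6/10 = 3/5
P(A|B) = P(A ∩ B) / P(B) = (3/10) / (3/5) = 1/2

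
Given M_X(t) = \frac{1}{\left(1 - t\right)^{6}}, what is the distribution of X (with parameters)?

The MGF M(t) = \frac{1}{\left(1 - t\right)^{6}} is the standard form for the Gamma distribution.
Comparing with the known MGF formula identifies: Gamma(shape α=6, rate β=1)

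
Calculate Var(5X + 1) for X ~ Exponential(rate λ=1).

For X ~ Exponential(rate λ=1):
Var(X) = 1
Var(5X + 1) = (5)² × Var(X) = 25 × 1 = 25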